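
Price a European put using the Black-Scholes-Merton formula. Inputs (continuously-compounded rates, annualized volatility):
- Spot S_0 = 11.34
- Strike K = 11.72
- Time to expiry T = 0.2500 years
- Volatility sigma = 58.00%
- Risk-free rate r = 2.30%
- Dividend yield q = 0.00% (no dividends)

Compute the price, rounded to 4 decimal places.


d1 = (ln(S/K) + (r - q + 0.5*sigma^2) * T) / (sigma * sqrt(T)) = 0.05117074
d2 = d1 - sigma * sqrt(T) = -0.23882926
exp(-rT) = 0.99426650; exp(-qT) = 1.00000000
P = K * exp(-rT) * N(-d2) - S_0 * exp(-qT) * N(-d1)
N(-d1) = 0.47959473; N(-d2) = 0.59438101
P = 11.7200 * 0.99426650 * 0.59438101 - 11.3400 * 1.00000000 * 0.47959473 = 1.4876

Answer: Price = 1.4876


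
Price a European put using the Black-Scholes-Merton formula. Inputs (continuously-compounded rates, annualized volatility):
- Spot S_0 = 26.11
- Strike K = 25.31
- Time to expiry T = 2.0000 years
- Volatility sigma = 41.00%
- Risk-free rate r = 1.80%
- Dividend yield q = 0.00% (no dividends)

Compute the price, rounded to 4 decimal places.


Answer: Price = 4.9528

Derivation:
d1 = (ln(S/K) + (r - q + 0.5*sigma^2) * T) / (sigma * sqrt(T)) = 0.40567028
d2 = d1 - sigma * sqrt(T) = -0.17415728
exp(-rT) = 0.96464029; exp(-qT) = 1.00000000
P = K * exp(-rT) * N(-d2) - S_0 * exp(-qT) * N(-d1)
N(-d1) = 0.34249244; N(-d2) = 0.56912907
P = 25.3100 * 0.96464029 * 0.56912907 - 26.1100 * 1.00000000 * 0.34249244 = 4.9528


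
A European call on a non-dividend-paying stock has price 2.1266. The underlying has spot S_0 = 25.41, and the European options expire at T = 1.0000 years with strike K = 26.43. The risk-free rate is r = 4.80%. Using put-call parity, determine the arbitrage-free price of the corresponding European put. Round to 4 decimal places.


Answer: Put price = 1.9079

Derivation:
Put-call parity: C - P = S_0 * exp(-qT) - K * exp(-rT).
S_0 * exp(-qT) = 25.4100 * 1.00000000 = 25.41000000
K * exp(-rT) = 26.4300 * 0.95313379 = 25.19132599
P = C - S*exp(-qT) + K*exp(-rT)
P = 2.1266 - 25.41000000 + 25.19132599 = 1.9079


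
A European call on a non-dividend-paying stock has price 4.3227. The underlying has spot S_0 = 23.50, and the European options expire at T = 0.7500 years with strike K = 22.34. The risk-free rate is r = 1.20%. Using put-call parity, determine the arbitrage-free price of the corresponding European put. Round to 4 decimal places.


Answer: Put price = 2.9625

Derivation:
Put-call parity: C - P = S_0 * exp(-qT) - K * exp(-rT).
S_0 * exp(-qT) = 23.5000 * 1.00000000 = 23.50000000
K * exp(-rT) = 22.3400 * 0.99104038 = 22.13984206
P = C - S*exp(-qT) + K*exp(-rT)
P = 4.3227 - 23.50000000 + 22.13984206 = 2.9625


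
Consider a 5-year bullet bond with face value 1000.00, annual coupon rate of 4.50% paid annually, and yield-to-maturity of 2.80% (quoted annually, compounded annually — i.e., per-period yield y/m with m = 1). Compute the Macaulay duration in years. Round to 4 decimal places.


Coupon per period c = face * coupon_rate / m = 45.000000
Periods per year m = 1; per-period yield y/m = 0.028000
Number of cashflows N = 5
Cashflows (t years, CF_t, discount factor 1/(1+y/m)^(m*t), PV):
  t = 1.0000: CF_t = 45.000000, DF = 0.972763, PV = 43.774319
  t = 2.0000: CF_t = 45.000000, DF = 0.946267, PV = 42.582022
  t = 3.0000: CF_t = 45.000000, DF = 0.920493, PV = 41.422201
  t = 4.0000: CF_t = 45.000000, DF = 0.895422, PV = 40.293970
  t = 5.0000: CF_t = 1045.000000, DF = 0.871033, PV = 910.229103
Price P = sum_t PV_t = 1078.301615
Macaulay numerator sum_t t * PV_t:
  t * PV_t at t = 1.0000: 43.774319
  t * PV_t at t = 2.0000: 85.164045
  t * PV_t at t = 3.0000: 124.266602
  t * PV_t at t = 4.0000: 161.175879
  t * PV_t at t = 5.0000: 4551.145514
Macaulay duration D = (sum_t t * PV_t) / P = 4965.526359 / 1078.301615 = 4.604951

Answer: Macaulay duration = 4.6050 years


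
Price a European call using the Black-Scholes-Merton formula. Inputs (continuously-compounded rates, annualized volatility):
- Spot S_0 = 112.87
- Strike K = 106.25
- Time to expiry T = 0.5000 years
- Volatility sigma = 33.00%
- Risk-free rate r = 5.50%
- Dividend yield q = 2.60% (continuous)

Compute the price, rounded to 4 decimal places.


d1 = (ln(S/K) + (r - q + 0.5*sigma^2) * T) / (sigma * sqrt(T)) = 0.43783583
d2 = d1 - sigma * sqrt(T) = 0.20449059
exp(-rT) = 0.97287468; exp(-qT) = 0.98708414
C = S_0 * exp(-qT) * N(d1) - K * exp(-rT) * N(d2)
N(d1) = 0.66924735; N(d2) = 0.58101493
C = 112.8700 * 0.98708414 * 0.66924735 - 106.2500 * 0.97287468 * 0.58101493 = 14.5040

Answer: Price = 14.5040


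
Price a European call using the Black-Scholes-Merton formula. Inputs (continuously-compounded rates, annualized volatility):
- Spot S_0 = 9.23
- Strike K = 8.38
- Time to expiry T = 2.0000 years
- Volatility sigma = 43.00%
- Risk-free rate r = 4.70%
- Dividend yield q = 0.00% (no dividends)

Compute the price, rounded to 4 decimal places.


d1 = (ln(S/K) + (r - q + 0.5*sigma^2) * T) / (sigma * sqrt(T)) = 0.61750342
d2 = d1 - sigma * sqrt(T) = 0.00939159
exp(-rT) = 0.91028276; exp(-qT) = 1.00000000
C = S_0 * exp(-qT) * N(d1) - K * exp(-rT) * N(d2)
N(d1) = 0.73154864; N(d2) = 0.50374665
C = 9.2300 * 1.00000000 * 0.73154864 - 8.3800 * 0.91028276 * 0.50374665 = 2.9095

Answer: Price = 2.9095


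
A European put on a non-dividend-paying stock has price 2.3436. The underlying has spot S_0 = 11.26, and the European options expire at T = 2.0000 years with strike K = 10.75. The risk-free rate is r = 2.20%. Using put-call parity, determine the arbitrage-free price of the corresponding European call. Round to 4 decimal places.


Put-call parity: C - P = S_0 * exp(-qT) - K * exp(-rT).
S_0 * exp(-qT) = 11.2600 * 1.00000000 = 11.26000000
K * exp(-rT) = 10.7500 * 0.95695396 = 10.28725504
C = P + S*exp(-qT) - K*exp(-rT)
C = 2.3436 + 11.26000000 - 10.28725504 = 3.3163

Answer: Call price = 3.3163


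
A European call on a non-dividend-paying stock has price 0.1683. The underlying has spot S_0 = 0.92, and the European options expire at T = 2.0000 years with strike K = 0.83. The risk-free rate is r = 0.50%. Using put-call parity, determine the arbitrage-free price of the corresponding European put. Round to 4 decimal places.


Put-call parity: C - P = S_0 * exp(-qT) - K * exp(-rT).
S_0 * exp(-qT) = 0.9200 * 1.00000000 = 0.92000000
K * exp(-rT) = 0.8300 * 0.99004983 = 0.82174136
P = C - S*exp(-qT) + K*exp(-rT)
P = 0.1683 - 0.92000000 + 0.82174136 = 0.0700

Answer: Put price = 0.0700


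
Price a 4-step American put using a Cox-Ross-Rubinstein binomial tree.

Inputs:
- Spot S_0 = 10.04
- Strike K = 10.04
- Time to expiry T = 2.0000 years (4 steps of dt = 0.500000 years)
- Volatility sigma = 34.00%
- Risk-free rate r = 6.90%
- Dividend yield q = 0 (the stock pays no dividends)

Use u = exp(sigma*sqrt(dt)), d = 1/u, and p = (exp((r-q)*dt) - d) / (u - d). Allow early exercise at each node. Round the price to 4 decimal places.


Answer: Price = V(0,0) = 1.3214

Derivation:
dt = T/N = 0.500000
u = exp(sigma*sqrt(dt)) = 1.271778; d = 1/u = 0.786300
p = (exp((r-q)*dt) - d) / (u - d) = 0.512488
Discount per step: exp(-r*dt) = 0.966088
Stock lattice S(k, i) with i counting down-moves:
  k=0: S(0,0) = 10.0400
  k=1: S(1,0) = 12.7687; S(1,1) = 7.8945
  k=2: S(2,0) = 16.2389; S(2,1) = 10.0400; S(2,2) = 6.2074
  k=3: S(3,0) = 20.6523; S(3,1) = 12.7687; S(3,2) = 7.8945; S(3,3) = 4.8809
  k=4: S(4,0) = 26.2651; S(4,1) = 16.2389; S(4,2) = 10.0400; S(4,3) = 6.2074; S(4,4) = 3.8378
Terminal payoffs V(N, i) = max(K - S_T, 0):
  V(4,0) = 0.000000; V(4,1) = 0.000000; V(4,2) = 0.000000; V(4,3) = 3.832585; V(4,4) = 6.202152
Backward induction: V(k, i) = exp(-r*dt) * [p * V(k+1, i) + (1-p) * V(k+1, i+1)]; then take max(V_cont, immediate exercise) for American.
  V(3,0) = exp(-r*dt) * [p*0.000000 + (1-p)*0.000000] = 0.000000; exercise = 0.000000; V(3,0) = max -> 0.000000
  V(3,1) = exp(-r*dt) * [p*0.000000 + (1-p)*0.000000] = 0.000000; exercise = 0.000000; V(3,1) = max -> 0.000000
  V(3,2) = exp(-r*dt) * [p*0.000000 + (1-p)*3.832585] = 1.805070; exercise = 2.145543; V(3,2) = max -> 2.145543
  V(3,3) = exp(-r*dt) * [p*3.832585 + (1-p)*6.202152] = 4.818634; exercise = 5.159107; V(3,3) = max -> 5.159107
  V(2,0) = exp(-r*dt) * [p*0.000000 + (1-p)*0.000000] = 0.000000; exercise = 0.000000; V(2,0) = max -> 0.000000
  V(2,1) = exp(-r*dt) * [p*0.000000 + (1-p)*2.145543] = 1.010508; exercise = 0.000000; V(2,1) = max -> 1.010508
  V(2,2) = exp(-r*dt) * [p*2.145543 + (1-p)*5.159107] = 3.492112; exercise = 3.832585; V(2,2) = max -> 3.832585
  V(1,0) = exp(-r*dt) * [p*0.000000 + (1-p)*1.010508] = 0.475929; exercise = 0.000000; V(1,0) = max -> 0.475929
  V(1,1) = exp(-r*dt) * [p*1.010508 + (1-p)*3.832585] = 2.305381; exercise = 2.145543; V(1,1) = max -> 2.305381
  V(0,0) = exp(-r*dt) * [p*0.475929 + (1-p)*2.305381] = 1.321425; exercise = 0.000000; V(0,0) = max -> 1.321425


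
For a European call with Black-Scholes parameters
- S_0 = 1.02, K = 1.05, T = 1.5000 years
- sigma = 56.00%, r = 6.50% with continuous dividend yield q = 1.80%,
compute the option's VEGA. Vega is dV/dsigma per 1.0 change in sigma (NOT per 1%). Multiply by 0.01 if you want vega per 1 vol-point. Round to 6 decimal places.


Answer: Vega = 0.447181

Derivation:
d1 = 0.4034549644; d2 = -0.2824021636
phi(d1) = 0.3677593528; exp(-qT) = 0.9733612415; exp(-rT) = 0.9071023416
Vega = S * exp(-qT) * phi(d1) * sqrt(T) = 1.0200 * 0.9733612415 * 0.3677593528 * 1.2247448714 = 0.447181


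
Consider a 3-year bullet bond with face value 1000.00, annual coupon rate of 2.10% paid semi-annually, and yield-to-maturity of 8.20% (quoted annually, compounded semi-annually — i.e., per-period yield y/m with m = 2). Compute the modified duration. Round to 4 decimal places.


Coupon per period c = face * coupon_rate / m = 10.500000
Periods per year m = 2; per-period yield y/m = 0.041000
Number of cashflows N = 6
Cashflows (t years, CF_t, discount factor 1/(1+y/m)^(m*t), PV):
  t = 0.5000: CF_t = 10.500000, DF = 0.960615, PV = 10.086455
  t = 1.0000: CF_t = 10.500000, DF = 0.922781, PV = 9.689198
  t = 1.5000: CF_t = 10.500000, DF = 0.886437, PV = 9.307587
  t = 2.0000: CF_t = 10.500000, DF = 0.851524, PV = 8.941006
  t = 2.5000: CF_t = 10.500000, DF = 0.817987, PV = 8.588863
  t = 3.0000: CF_t = 1010.500000, DF = 0.785770, PV = 794.020912
Price P = sum_t PV_t = 840.634022
First compute Macaulay numerator sum_t t * PV_t:
  t * PV_t at t = 0.5000: 5.043228
  t * PV_t at t = 1.0000: 9.689198
  t * PV_t at t = 1.5000: 13.961381
  t * PV_t at t = 2.0000: 17.882012
  t * PV_t at t = 2.5000: 21.472156
  t * PV_t at t = 3.0000: 2382.062737
Macaulay duration D = 2450.110712 / 840.634022 = 2.914599
Modified duration = D / (1 + y/m) = 2.914599 / (1 + 0.041000) = 2.799806

Answer: Modified duration = 2.7998


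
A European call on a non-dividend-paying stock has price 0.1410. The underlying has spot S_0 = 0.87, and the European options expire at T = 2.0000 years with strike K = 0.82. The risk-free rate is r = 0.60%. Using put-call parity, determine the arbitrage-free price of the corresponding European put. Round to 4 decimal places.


Put-call parity: C - P = S_0 * exp(-qT) - K * exp(-rT).
S_0 * exp(-qT) = 0.8700 * 1.00000000 = 0.87000000
K * exp(-rT) = 0.8200 * 0.98807171 = 0.81021880
P = C - S*exp(-qT) + K*exp(-rT)
P = 0.1410 - 0.87000000 + 0.81021880 = 0.0812

Answer: Put price = 0.0812


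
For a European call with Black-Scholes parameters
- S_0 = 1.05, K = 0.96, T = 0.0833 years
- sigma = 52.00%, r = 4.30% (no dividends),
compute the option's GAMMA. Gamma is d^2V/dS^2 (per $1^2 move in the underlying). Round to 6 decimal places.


Answer: Gamma = 1.987036

Derivation:
d1 = 0.6959987442; d2 = 0.5459176994
phi(d1) = 0.3131272382; exp(-qT) = 1.0000000000; exp(-rT) = 0.9964245074
Gamma = exp(-qT) * phi(d1) / (S * sigma * sqrt(T)) = 1.0000000000 * 0.3131272382 / (1.0500 * 0.5200 * 0.2886173938) = 1.987036


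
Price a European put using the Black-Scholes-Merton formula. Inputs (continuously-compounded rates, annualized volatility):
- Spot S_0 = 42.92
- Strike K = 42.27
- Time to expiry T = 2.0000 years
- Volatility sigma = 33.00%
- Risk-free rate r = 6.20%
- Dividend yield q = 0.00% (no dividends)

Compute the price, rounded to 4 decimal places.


d1 = (ln(S/K) + (r - q + 0.5*sigma^2) * T) / (sigma * sqrt(T)) = 0.53174495
d2 = d1 - sigma * sqrt(T) = 0.06505447
exp(-rT) = 0.88337984; exp(-qT) = 1.00000000
P = K * exp(-rT) * N(-d2) - S_0 * exp(-qT) * N(-d1)
N(-d1) = 0.29745133; N(-d2) = 0.47406531
P = 42.2700 * 0.88337984 * 0.47406531 - 42.9200 * 1.00000000 * 0.29745133 = 4.9352

Answer: Price = 4.9352


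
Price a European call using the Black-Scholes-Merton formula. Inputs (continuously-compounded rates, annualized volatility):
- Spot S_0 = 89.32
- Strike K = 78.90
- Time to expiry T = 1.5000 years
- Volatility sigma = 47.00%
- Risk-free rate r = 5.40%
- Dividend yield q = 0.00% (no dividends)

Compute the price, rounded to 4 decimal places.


d1 = (ln(S/K) + (r - q + 0.5*sigma^2) * T) / (sigma * sqrt(T)) = 0.64402332
d2 = d1 - sigma * sqrt(T) = 0.06839323
exp(-rT) = 0.92219369; exp(-qT) = 1.00000000
C = S_0 * exp(-qT) * N(d1) - K * exp(-rT) * N(d2)
N(d1) = 0.74021984; N(d2) = 0.52726369
C = 89.3200 * 1.00000000 * 0.74021984 - 78.9000 * 0.92219369 * 0.52726369 = 27.7522

Answer: Price = 27.7522


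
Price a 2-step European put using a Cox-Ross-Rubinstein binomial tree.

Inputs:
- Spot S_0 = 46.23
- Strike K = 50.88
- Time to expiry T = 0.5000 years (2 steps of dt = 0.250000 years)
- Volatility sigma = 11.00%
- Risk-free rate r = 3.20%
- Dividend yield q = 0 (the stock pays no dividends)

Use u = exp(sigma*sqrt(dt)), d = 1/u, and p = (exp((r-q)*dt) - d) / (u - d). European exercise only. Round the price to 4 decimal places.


Answer: Price = V(0,0) = 4.0657

Derivation:
dt = T/N = 0.250000
u = exp(sigma*sqrt(dt)) = 1.056541; d = 1/u = 0.946485
p = (exp((r-q)*dt) - d) / (u - d) = 0.559236
Discount per step: exp(-r*dt) = 0.992032
Stock lattice S(k, i) with i counting down-moves:
  k=0: S(0,0) = 46.2300
  k=1: S(1,0) = 48.8439; S(1,1) = 43.7560
  k=2: S(2,0) = 51.6055; S(2,1) = 46.2300; S(2,2) = 41.4144
Terminal payoffs V(N, i) = max(K - S_T, 0):
  V(2,0) = 0.000000; V(2,1) = 4.650000; V(2,2) = 9.465588
Backward induction: V(k, i) = exp(-r*dt) * [p * V(k+1, i) + (1-p) * V(k+1, i+1)].
  V(1,0) = exp(-r*dt) * [p*0.000000 + (1-p)*4.650000] = 2.033223
  V(1,1) = exp(-r*dt) * [p*4.650000 + (1-p)*9.465588] = 6.718575
  V(0,0) = exp(-r*dt) * [p*2.033223 + (1-p)*6.718575] = 4.065704


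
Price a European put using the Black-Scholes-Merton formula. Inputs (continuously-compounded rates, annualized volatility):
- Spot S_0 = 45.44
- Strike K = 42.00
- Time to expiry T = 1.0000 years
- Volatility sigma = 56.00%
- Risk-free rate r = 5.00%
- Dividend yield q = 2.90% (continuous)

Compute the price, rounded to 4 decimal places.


d1 = (ln(S/K) + (r - q + 0.5*sigma^2) * T) / (sigma * sqrt(T)) = 0.45807706
d2 = d1 - sigma * sqrt(T) = -0.10192294
exp(-rT) = 0.95122942; exp(-qT) = 0.97141646
P = K * exp(-rT) * N(-d2) - S_0 * exp(-qT) * N(-d1)
N(-d1) = 0.32344854; N(-d2) = 0.54059108
P = 42.0000 * 0.95122942 * 0.54059108 - 45.4400 * 0.97141646 * 0.32344854 = 7.3201

Answer: Price = 7.3201


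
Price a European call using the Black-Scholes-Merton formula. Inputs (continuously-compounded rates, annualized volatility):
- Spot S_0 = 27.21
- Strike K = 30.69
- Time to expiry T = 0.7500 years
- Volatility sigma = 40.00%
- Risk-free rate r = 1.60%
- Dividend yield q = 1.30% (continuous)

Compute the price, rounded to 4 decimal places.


Answer: Price = 2.4727

Derivation:
d1 = (ln(S/K) + (r - q + 0.5*sigma^2) * T) / (sigma * sqrt(T)) = -0.16772694
d2 = d1 - sigma * sqrt(T) = -0.51413710
exp(-rT) = 0.98807171; exp(-qT) = 0.99029738
C = S_0 * exp(-qT) * N(d1) - K * exp(-rT) * N(d2)
N(d1) = 0.43339905; N(d2) = 0.30357807
C = 27.2100 * 0.99029738 * 0.43339905 - 30.6900 * 0.98807171 * 0.30357807 = 2.4727


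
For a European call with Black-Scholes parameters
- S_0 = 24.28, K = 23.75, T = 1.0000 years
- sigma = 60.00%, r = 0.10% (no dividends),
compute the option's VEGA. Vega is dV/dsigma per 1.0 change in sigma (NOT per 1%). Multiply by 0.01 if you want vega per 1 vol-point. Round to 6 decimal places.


d1 = 0.3384507262; d2 = -0.2615492738
phi(d1) = 0.3767351041; exp(-qT) = 1.0000000000; exp(-rT) = 0.9990004998
Vega = S * exp(-qT) * phi(d1) * sqrt(T) = 24.2800 * 1.0000000000 * 0.3767351041 * 1.0000000000 = 9.147128

Answer: Vega = 9.147128


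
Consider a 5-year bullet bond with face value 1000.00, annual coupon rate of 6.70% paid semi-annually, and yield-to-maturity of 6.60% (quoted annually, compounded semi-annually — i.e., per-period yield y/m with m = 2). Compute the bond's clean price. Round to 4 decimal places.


Coupon per period c = face * coupon_rate / m = 33.500000
Periods per year m = 2; per-period yield y/m = 0.033000
Number of cashflows N = 10
Cashflows (t years, CF_t, discount factor 1/(1+y/m)^(m*t), PV):
  t = 0.5000: CF_t = 33.500000, DF = 0.968054, PV = 32.429816
  t = 1.0000: CF_t = 33.500000, DF = 0.937129, PV = 31.393820
  t = 1.5000: CF_t = 33.500000, DF = 0.907192, PV = 30.390920
  t = 2.0000: CF_t = 33.500000, DF = 0.878211, PV = 29.420058
  t = 2.5000: CF_t = 33.500000, DF = 0.850156, PV = 28.480211
  t = 3.0000: CF_t = 33.500000, DF = 0.822997, PV = 27.570388
  t = 3.5000: CF_t = 33.500000, DF = 0.796705, PV = 26.689630
  t = 4.0000: CF_t = 33.500000, DF = 0.771254, PV = 25.837009
  t = 4.5000: CF_t = 33.500000, DF = 0.746616, PV = 25.011625
  t = 5.0000: CF_t = 1033.500000, DF = 0.722764, PV = 746.977062
Price P = sum_t PV_t = 1004.200539

Answer: Price = 1004.2005


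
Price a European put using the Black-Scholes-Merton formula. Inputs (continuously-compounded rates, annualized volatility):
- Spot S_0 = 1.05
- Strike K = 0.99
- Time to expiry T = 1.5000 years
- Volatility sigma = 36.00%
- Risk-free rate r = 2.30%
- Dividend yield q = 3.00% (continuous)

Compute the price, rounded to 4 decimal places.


d1 = (ln(S/K) + (r - q + 0.5*sigma^2) * T) / (sigma * sqrt(T)) = 0.33009256
d2 = d1 - sigma * sqrt(T) = -0.11081560
exp(-rT) = 0.96608834; exp(-qT) = 0.95599748
P = K * exp(-rT) * N(-d2) - S_0 * exp(-qT) * N(-d1)
N(-d1) = 0.37066501; N(-d2) = 0.54411871
P = 0.9900 * 0.96608834 * 0.54411871 - 1.0500 * 0.95599748 * 0.37066501 = 0.1483

Answer: Price = 0.1483


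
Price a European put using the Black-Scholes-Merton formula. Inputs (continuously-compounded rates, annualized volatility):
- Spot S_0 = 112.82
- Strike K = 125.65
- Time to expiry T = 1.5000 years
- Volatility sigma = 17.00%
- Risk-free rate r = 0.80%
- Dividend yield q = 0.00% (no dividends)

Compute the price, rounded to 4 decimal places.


d1 = (ln(S/K) + (r - q + 0.5*sigma^2) * T) / (sigma * sqrt(T)) = -0.35556810
d2 = d1 - sigma * sqrt(T) = -0.56377473
exp(-rT) = 0.98807171; exp(-qT) = 1.00000000
P = K * exp(-rT) * N(-d2) - S_0 * exp(-qT) * N(-d1)
N(-d1) = 0.63891798; N(-d2) = 0.71354627
P = 125.6500 * 0.98807171 * 0.71354627 - 112.8200 * 1.00000000 * 0.63891798 = 16.5049

Answer: Price = 16.5049


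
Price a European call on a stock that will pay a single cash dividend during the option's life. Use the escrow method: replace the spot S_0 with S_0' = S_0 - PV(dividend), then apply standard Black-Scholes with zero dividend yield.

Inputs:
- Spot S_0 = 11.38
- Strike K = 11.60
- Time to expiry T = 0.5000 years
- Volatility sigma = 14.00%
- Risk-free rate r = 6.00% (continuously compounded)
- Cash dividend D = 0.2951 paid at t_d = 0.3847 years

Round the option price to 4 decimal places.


Answer: Price = 0.3633

Derivation:
PV(D) = D * exp(-r * t_d) = 0.2951 * 0.97718235 = 0.28836651
S_0' = S_0 - PV(D) = 11.3800 - 0.28836651 = 11.09163349
d1 = (ln(S_0'/K) + (r + sigma^2/2)*T) / (sigma*sqrt(T)) = -0.10014666
d2 = d1 - sigma*sqrt(T) = -0.19914161
exp(-rT) = 0.97044553
N(d1) = 0.46011394; N(d2) = 0.42107599
C = S_0' * N(d1) - K * exp(-rT) * N(d2) = 11.09163349 * 0.46011394 - 11.6000 * 0.97044553 * 0.42107599 = 0.3633


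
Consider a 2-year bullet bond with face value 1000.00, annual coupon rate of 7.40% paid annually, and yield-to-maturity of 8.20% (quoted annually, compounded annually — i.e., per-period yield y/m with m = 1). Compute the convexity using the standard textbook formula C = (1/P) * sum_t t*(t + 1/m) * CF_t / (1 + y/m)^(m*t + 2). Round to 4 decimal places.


Answer: Convexity = 4.8880

Derivation:
Coupon per period c = face * coupon_rate / m = 74.000000
Periods per year m = 1; per-period yield y/m = 0.082000
Number of cashflows N = 2
Cashflows (t years, CF_t, discount factor 1/(1+y/m)^(m*t), PV):
  t = 1.0000: CF_t = 74.000000, DF = 0.924214, PV = 68.391867
  t = 2.0000: CF_t = 1074.000000, DF = 0.854172, PV = 917.381039
Price P = sum_t PV_t = 985.772906
Convexity numerator sum_t t*(t + 1/m) * CF_t / (1+y/m)^(m*t + 2):
  t = 1.0000: term = 116.836875
  t = 2.0000: term = 4701.608779
Convexity = (1/P) * sum = 4818.445654 / 985.772906 = 4.887988


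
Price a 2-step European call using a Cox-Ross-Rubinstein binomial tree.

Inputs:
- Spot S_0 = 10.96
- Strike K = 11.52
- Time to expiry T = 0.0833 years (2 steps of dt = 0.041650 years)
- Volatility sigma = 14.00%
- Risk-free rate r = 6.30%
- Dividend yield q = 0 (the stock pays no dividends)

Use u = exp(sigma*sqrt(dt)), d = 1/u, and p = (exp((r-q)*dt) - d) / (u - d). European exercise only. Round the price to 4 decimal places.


dt = T/N = 0.041650
u = exp(sigma*sqrt(dt)) = 1.028984; d = 1/u = 0.971833
p = (exp((r-q)*dt) - d) / (u - d) = 0.538830
Discount per step: exp(-r*dt) = 0.997379
Stock lattice S(k, i) with i counting down-moves:
  k=0: S(0,0) = 10.9600
  k=1: S(1,0) = 11.2777; S(1,1) = 10.6513
  k=2: S(2,0) = 11.6045; S(2,1) = 10.9600; S(2,2) = 10.3513
Terminal payoffs V(N, i) = max(S_T - K, 0):
  V(2,0) = 0.084531; V(2,1) = 0.000000; V(2,2) = 0.000000
Backward induction: V(k, i) = exp(-r*dt) * [p * V(k+1, i) + (1-p) * V(k+1, i+1)].
  V(1,0) = exp(-r*dt) * [p*0.084531 + (1-p)*0.000000] = 0.045428
  V(1,1) = exp(-r*dt) * [p*0.000000 + (1-p)*0.000000] = 0.000000
  V(0,0) = exp(-r*dt) * [p*0.045428 + (1-p)*0.000000] = 0.024414

Answer: Price = V(0,0) = 0.0244


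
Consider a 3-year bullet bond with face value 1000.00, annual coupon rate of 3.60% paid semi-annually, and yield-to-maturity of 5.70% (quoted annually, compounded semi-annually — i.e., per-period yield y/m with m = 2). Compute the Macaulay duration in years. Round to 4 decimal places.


Answer: Macaulay duration = 2.8658 years

Derivation:
Coupon per period c = face * coupon_rate / m = 18.000000
Periods per year m = 2; per-period yield y/m = 0.028500
Number of cashflows N = 6
Cashflows (t years, CF_t, discount factor 1/(1+y/m)^(m*t), PV):
  t = 0.5000: CF_t = 18.000000, DF = 0.972290, PV = 17.501215
  t = 1.0000: CF_t = 18.000000, DF = 0.945347, PV = 17.016252
  t = 1.5000: CF_t = 18.000000, DF = 0.919152, PV = 16.544727
  t = 2.0000: CF_t = 18.000000, DF = 0.893682, PV = 16.086269
  t = 2.5000: CF_t = 18.000000, DF = 0.868917, PV = 15.640514
  t = 3.0000: CF_t = 1018.000000, DF = 0.844840, PV = 860.046637
Price P = sum_t PV_t = 942.835615
Macaulay numerator sum_t t * PV_t:
  t * PV_t at t = 0.5000: 8.750608
  t * PV_t at t = 1.0000: 17.016252
  t * PV_t at t = 1.5000: 24.817091
  t * PV_t at t = 2.0000: 32.172538
  t * PV_t at t = 2.5000: 39.101285
  t * PV_t at t = 3.0000: 2580.139910
Macaulay duration D = (sum_t t * PV_t) / P = 2701.997684 / 942.835615 = 2.865821


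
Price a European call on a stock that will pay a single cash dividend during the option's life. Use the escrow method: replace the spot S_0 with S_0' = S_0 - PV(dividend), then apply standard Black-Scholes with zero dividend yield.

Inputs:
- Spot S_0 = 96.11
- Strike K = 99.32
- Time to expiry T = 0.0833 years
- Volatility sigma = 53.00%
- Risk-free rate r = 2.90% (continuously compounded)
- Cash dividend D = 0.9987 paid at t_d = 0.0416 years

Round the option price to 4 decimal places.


Answer: Price = 4.1452

Derivation:
PV(D) = D * exp(-r * t_d) = 0.9987 * 0.99879433 = 0.99749589
S_0' = S_0 - PV(D) = 96.1100 - 0.99749589 = 95.11250411
d1 = (ln(S_0'/K) + (r + sigma^2/2)*T) / (sigma*sqrt(T)) = -0.19070315
d2 = d1 - sigma*sqrt(T) = -0.34367037
exp(-rT) = 0.99758722
N(d1) = 0.42437908; N(d2) = 0.36554710
C = S_0' * N(d1) - K * exp(-rT) * N(d2) = 95.11250411 * 0.42437908 - 99.3200 * 0.99758722 * 0.36554710 = 4.1452


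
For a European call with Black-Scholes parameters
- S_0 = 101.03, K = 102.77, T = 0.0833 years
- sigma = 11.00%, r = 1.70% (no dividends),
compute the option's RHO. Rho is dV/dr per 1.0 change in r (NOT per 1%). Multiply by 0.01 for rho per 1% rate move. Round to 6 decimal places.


d1 = -0.4773830030; d2 = -0.5091309163
phi(d1) = 0.3559781954; exp(-qT) = 1.0000000000; exp(-rT) = 0.9985849022
N(d2) = 0.3053302313
Rho = K*T*exp(-rT)*N(d2) = 102.7700 * 0.0833 * 0.9985849022 * 0.3053302313 = 2.610154

Answer: Rho = 2.610154


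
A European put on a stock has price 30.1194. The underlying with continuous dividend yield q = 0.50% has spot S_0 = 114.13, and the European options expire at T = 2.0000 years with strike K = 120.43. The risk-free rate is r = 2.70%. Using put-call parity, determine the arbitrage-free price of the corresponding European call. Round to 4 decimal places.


Answer: Call price = 29.0145

Derivation:
Put-call parity: C - P = S_0 * exp(-qT) - K * exp(-rT).
S_0 * exp(-qT) = 114.1300 * 0.99004983 = 112.99438753
K * exp(-rT) = 120.4300 * 0.94743211 = 114.09924859
C = P + S*exp(-qT) - K*exp(-rT)
C = 30.1194 + 112.99438753 - 114.09924859 = 29.0145


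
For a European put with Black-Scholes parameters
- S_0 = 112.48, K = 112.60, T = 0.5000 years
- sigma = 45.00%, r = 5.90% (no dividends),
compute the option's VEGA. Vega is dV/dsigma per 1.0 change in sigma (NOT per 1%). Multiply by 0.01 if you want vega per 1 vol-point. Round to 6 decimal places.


d1 = 0.2484575628; d2 = -0.0697404888
phi(d1) = 0.3868167882; exp(-qT) = 1.0000000000; exp(-rT) = 0.9709308776
Vega = S * exp(-qT) * phi(d1) * sqrt(T) = 112.4800 * 1.0000000000 * 0.3868167882 * 0.7071067812 = 30.765617

Answer: Vega = 30.765617


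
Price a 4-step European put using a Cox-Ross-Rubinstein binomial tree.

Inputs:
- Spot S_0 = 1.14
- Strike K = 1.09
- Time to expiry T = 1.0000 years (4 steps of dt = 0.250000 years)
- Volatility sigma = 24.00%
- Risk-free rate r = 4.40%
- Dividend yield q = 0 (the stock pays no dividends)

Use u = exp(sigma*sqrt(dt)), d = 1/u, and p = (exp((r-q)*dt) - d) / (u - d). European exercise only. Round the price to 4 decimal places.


Answer: Price = V(0,0) = 0.0635

Derivation:
dt = T/N = 0.250000
u = exp(sigma*sqrt(dt)) = 1.127497; d = 1/u = 0.886920
p = (exp((r-q)*dt) - d) / (u - d) = 0.516012
Discount per step: exp(-r*dt) = 0.989060
Stock lattice S(k, i) with i counting down-moves:
  k=0: S(0,0) = 1.1400
  k=1: S(1,0) = 1.2853; S(1,1) = 1.0111
  k=2: S(2,0) = 1.4492; S(2,1) = 1.1400; S(2,2) = 0.8968
  k=3: S(3,0) = 1.6340; S(3,1) = 1.2853; S(3,2) = 1.0111; S(3,3) = 0.7954
  k=4: S(4,0) = 1.8423; S(4,1) = 1.4492; S(4,2) = 1.1400; S(4,3) = 0.8968; S(4,4) = 0.7054
Terminal payoffs V(N, i) = max(K - S_T, 0):
  V(4,0) = 0.000000; V(4,1) = 0.000000; V(4,2) = 0.000000; V(4,3) = 0.193244; V(4,4) = 0.384587
Backward induction: V(k, i) = exp(-r*dt) * [p * V(k+1, i) + (1-p) * V(k+1, i+1)].
  V(3,0) = exp(-r*dt) * [p*0.000000 + (1-p)*0.000000] = 0.000000
  V(3,1) = exp(-r*dt) * [p*0.000000 + (1-p)*0.000000] = 0.000000
  V(3,2) = exp(-r*dt) * [p*0.000000 + (1-p)*0.193244] = 0.092505
  V(3,3) = exp(-r*dt) * [p*0.193244 + (1-p)*0.384587] = 0.282725
  V(2,0) = exp(-r*dt) * [p*0.000000 + (1-p)*0.000000] = 0.000000
  V(2,1) = exp(-r*dt) * [p*0.000000 + (1-p)*0.092505] = 0.044281
  V(2,2) = exp(-r*dt) * [p*0.092505 + (1-p)*0.282725] = 0.182550
  V(1,0) = exp(-r*dt) * [p*0.000000 + (1-p)*0.044281] = 0.021197
  V(1,1) = exp(-r*dt) * [p*0.044281 + (1-p)*0.182550] = 0.109985
  V(0,0) = exp(-r*dt) * [p*0.021197 + (1-p)*0.109985] = 0.063468


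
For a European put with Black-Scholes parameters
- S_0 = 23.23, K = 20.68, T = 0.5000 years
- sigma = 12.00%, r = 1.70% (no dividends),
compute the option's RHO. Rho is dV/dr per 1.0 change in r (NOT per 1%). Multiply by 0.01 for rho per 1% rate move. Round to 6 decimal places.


Answer: Rho = -0.785678

Derivation:
d1 = 1.5129433130; d2 = 1.4280904993
phi(d1) = 0.1270166286; exp(-qT) = 1.0000000000; exp(-rT) = 0.9915360229
N(-d2) = 0.0766329059
Rho = -K*T*exp(-rT)*N(-d2) = -20.6800 * 0.5000 * 0.9915360229 * 0.0766329059 = -0.785678


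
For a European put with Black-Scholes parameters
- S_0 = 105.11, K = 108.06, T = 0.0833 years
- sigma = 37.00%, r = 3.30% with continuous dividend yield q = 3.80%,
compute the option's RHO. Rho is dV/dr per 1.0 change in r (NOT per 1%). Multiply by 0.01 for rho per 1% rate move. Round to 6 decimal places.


Answer: Rho = -5.603115

Derivation:
d1 = -0.2097026933; d2 = -0.3164911290
phi(d1) = 0.3902662256; exp(-qT) = 0.9968396046; exp(-rT) = 0.9972548748
N(-d2) = 0.6241851213
Rho = -K*T*exp(-rT)*N(-d2) = -108.0600 * 0.0833 * 0.9972548748 * 0.6241851213 = -5.603115


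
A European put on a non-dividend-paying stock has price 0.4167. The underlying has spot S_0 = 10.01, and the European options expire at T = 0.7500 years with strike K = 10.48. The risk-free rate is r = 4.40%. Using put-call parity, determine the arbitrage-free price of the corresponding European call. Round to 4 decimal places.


Put-call parity: C - P = S_0 * exp(-qT) - K * exp(-rT).
S_0 * exp(-qT) = 10.0100 * 1.00000000 = 10.01000000
K * exp(-rT) = 10.4800 * 0.96753856 = 10.13980410
C = P + S*exp(-qT) - K*exp(-rT)
C = 0.4167 + 10.01000000 - 10.13980410 = 0.2869

Answer: Call price = 0.2869


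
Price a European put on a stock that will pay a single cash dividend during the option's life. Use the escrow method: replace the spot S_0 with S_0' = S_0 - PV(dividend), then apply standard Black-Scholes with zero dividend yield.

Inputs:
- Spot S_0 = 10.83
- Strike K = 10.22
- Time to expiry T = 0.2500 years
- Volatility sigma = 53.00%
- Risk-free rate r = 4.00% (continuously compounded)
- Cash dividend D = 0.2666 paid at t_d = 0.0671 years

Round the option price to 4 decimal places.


PV(D) = D * exp(-r * t_d) = 0.2666 * 0.99731960 = 0.26588541
S_0' = S_0 - PV(D) = 10.8300 - 0.26588541 = 10.56411459
d1 = (ln(S_0'/K) + (r + sigma^2/2)*T) / (sigma*sqrt(T)) = 0.29520286
d2 = d1 - sigma*sqrt(T) = 0.03020286
exp(-rT) = 0.99004983
N(-d1) = 0.38391946; N(-d2) = 0.48795263
P = K * exp(-rT) * N(-d2) - S_0' * N(-d1) = 10.2200 * 0.99004983 * 0.48795263 - 10.56411459 * 0.38391946 = 0.8815

Answer: Price = 0.8815


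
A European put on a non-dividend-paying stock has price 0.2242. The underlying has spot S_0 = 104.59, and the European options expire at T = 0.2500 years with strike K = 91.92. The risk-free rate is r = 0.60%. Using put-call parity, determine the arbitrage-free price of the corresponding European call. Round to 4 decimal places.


Put-call parity: C - P = S_0 * exp(-qT) - K * exp(-rT).
S_0 * exp(-qT) = 104.5900 * 1.00000000 = 104.59000000
K * exp(-rT) = 91.9200 * 0.99850112 = 91.78222336
C = P + S*exp(-qT) - K*exp(-rT)
C = 0.2242 + 104.59000000 - 91.78222336 = 13.0320

Answer: Call price = 13.0320


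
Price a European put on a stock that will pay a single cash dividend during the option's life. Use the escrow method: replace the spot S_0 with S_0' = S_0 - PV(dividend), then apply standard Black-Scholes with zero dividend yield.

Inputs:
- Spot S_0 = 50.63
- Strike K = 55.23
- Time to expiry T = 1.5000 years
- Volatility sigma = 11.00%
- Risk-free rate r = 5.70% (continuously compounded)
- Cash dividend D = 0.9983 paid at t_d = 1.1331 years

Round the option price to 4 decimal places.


PV(D) = D * exp(-r * t_d) = 0.9983 * 0.93745483 = 0.93586116
S_0' = S_0 - PV(D) = 50.6300 - 0.93586116 = 49.69413884
d1 = (ln(S_0'/K) + (r + sigma^2/2)*T) / (sigma*sqrt(T)) = -0.08197840
d2 = d1 - sigma*sqrt(T) = -0.21670033
exp(-rT) = 0.91805314
N(-d1) = 0.53266805; N(-d2) = 0.58577906
P = K * exp(-rT) * N(-d2) - S_0' * N(-d1) = 55.2300 * 0.91805314 * 0.58577906 - 49.69413884 * 0.53266805 = 3.2309

Answer: Price = 3.2309


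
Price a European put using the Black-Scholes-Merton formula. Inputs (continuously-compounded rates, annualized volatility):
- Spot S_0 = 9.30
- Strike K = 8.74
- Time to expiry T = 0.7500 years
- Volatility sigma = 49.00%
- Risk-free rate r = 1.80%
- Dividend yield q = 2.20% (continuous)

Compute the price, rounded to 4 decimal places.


Answer: Price = 1.2447

Derivation:
d1 = (ln(S/K) + (r - q + 0.5*sigma^2) * T) / (sigma * sqrt(T)) = 0.35145717
d2 = d1 - sigma * sqrt(T) = -0.07289528
exp(-rT) = 0.98659072; exp(-qT) = 0.98363538
P = K * exp(-rT) * N(-d2) - S_0 * exp(-qT) * N(-d1)
N(-d1) = 0.36262270; N(-d2) = 0.52905527
P = 8.7400 * 0.98659072 * 0.52905527 - 9.3000 * 0.98363538 * 0.36262270 = 1.2447


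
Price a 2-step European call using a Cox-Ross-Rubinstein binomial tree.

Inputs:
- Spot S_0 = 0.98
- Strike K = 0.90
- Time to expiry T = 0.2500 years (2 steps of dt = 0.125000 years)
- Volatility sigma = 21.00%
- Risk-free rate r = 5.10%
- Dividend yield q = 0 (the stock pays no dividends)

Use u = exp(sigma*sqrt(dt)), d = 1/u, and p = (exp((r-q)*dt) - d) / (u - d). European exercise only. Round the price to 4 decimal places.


Answer: Price = V(0,0) = 0.1037

Derivation:
dt = T/N = 0.125000
u = exp(sigma*sqrt(dt)) = 1.077072; d = 1/u = 0.928443
p = (exp((r-q)*dt) - d) / (u - d) = 0.524476
Discount per step: exp(-r*dt) = 0.993645
Stock lattice S(k, i) with i counting down-moves:
  k=0: S(0,0) = 0.9800
  k=1: S(1,0) = 1.0555; S(1,1) = 0.9099
  k=2: S(2,0) = 1.1369; S(2,1) = 0.9800; S(2,2) = 0.8448
Terminal payoffs V(N, i) = max(S_T - K, 0):
  V(2,0) = 0.236882; V(2,1) = 0.080000; V(2,2) = 0.000000
Backward induction: V(k, i) = exp(-r*dt) * [p * V(k+1, i) + (1-p) * V(k+1, i+1)].
  V(1,0) = exp(-r*dt) * [p*0.236882 + (1-p)*0.080000] = 0.161250
  V(1,1) = exp(-r*dt) * [p*0.080000 + (1-p)*0.000000] = 0.041691
  V(0,0) = exp(-r*dt) * [p*0.161250 + (1-p)*0.041691] = 0.103734


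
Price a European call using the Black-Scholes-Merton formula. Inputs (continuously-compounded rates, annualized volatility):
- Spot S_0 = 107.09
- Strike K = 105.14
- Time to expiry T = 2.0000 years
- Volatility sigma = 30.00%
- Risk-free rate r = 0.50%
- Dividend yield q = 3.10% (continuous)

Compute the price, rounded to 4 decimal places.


Answer: Price = 15.5305

Derivation:
d1 = (ln(S/K) + (r - q + 0.5*sigma^2) * T) / (sigma * sqrt(T)) = 0.13288141
d2 = d1 - sigma * sqrt(T) = -0.29138266
exp(-rT) = 0.99004983; exp(-qT) = 0.93988289
C = S_0 * exp(-qT) * N(d1) - K * exp(-rT) * N(d2)
N(d1) = 0.55285641; N(d2) = 0.38537934
C = 107.0900 * 0.93988289 * 0.55285641 - 105.1400 * 0.99004983 * 0.38537934 = 15.5305


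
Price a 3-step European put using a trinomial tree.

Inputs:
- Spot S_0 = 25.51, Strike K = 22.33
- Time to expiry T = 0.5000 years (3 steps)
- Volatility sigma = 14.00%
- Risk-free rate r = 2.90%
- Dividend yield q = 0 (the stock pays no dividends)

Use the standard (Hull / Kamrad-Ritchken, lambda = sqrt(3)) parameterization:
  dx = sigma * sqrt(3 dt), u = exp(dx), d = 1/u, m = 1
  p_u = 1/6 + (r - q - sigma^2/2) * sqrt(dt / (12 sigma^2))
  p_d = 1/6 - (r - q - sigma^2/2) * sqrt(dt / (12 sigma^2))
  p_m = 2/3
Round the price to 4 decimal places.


Answer: Price = V(0,0) = 0.0739

Derivation:
dt = T/N = 0.166667; dx = sigma*sqrt(3*dt) = 0.098995
u = exp(dx) = 1.104061; d = 1/u = 0.905747
p_u = 0.182829, p_m = 0.666667, p_d = 0.150504
Discount per step: exp(-r*dt) = 0.995178
Stock lattice S(k, j) with j the centered position index:
  k=0: S(0,+0) = 25.5100
  k=1: S(1,-1) = 23.1056; S(1,+0) = 25.5100; S(1,+1) = 28.1646
  k=2: S(2,-2) = 20.9278; S(2,-1) = 23.1056; S(2,+0) = 25.5100; S(2,+1) = 28.1646; S(2,+2) = 31.0954
  k=3: S(3,-3) = 18.9553; S(3,-2) = 20.9278; S(3,-1) = 23.1056; S(3,+0) = 25.5100; S(3,+1) = 28.1646; S(3,+2) = 31.0954; S(3,+3) = 34.3312
Terminal payoffs V(N, j) = max(K - S_T, 0):
  V(3,-3) = 3.374660; V(3,-2) = 1.402154; V(3,-1) = 0.000000; V(3,+0) = 0.000000; V(3,+1) = 0.000000; V(3,+2) = 0.000000; V(3,+3) = 0.000000
Backward induction: V(k, j) = exp(-r*dt) * [p_u * V(k+1, j+1) + p_m * V(k+1, j) + p_d * V(k+1, j-1)]
  V(2,-2) = exp(-r*dt) * [p_u*0.000000 + p_m*1.402154 + p_d*3.374660] = 1.435714
  V(2,-1) = exp(-r*dt) * [p_u*0.000000 + p_m*0.000000 + p_d*1.402154] = 0.210013
  V(2,+0) = exp(-r*dt) * [p_u*0.000000 + p_m*0.000000 + p_d*0.000000] = 0.000000
  V(2,+1) = exp(-r*dt) * [p_u*0.000000 + p_m*0.000000 + p_d*0.000000] = 0.000000
  V(2,+2) = exp(-r*dt) * [p_u*0.000000 + p_m*0.000000 + p_d*0.000000] = 0.000000
  V(1,-1) = exp(-r*dt) * [p_u*0.000000 + p_m*0.210013 + p_d*1.435714] = 0.354372
  V(1,+0) = exp(-r*dt) * [p_u*0.000000 + p_m*0.000000 + p_d*0.210013] = 0.031455
  V(1,+1) = exp(-r*dt) * [p_u*0.000000 + p_m*0.000000 + p_d*0.000000] = 0.000000
  V(0,+0) = exp(-r*dt) * [p_u*0.000000 + p_m*0.031455 + p_d*0.354372] = 0.073947


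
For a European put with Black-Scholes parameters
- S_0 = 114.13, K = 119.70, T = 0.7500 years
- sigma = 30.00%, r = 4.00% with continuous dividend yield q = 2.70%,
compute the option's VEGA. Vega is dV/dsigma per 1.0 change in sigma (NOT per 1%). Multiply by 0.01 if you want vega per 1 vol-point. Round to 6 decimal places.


d1 = -0.0159751395; d2 = -0.2757827607
phi(d1) = 0.3988913776; exp(-qT) = 0.9799536543; exp(-rT) = 0.9704455335
Vega = S * exp(-qT) * phi(d1) * sqrt(T) = 114.1300 * 0.9799536543 * 0.3988913776 * 0.8660254038 = 38.635865

Answer: Vega = 38.635865


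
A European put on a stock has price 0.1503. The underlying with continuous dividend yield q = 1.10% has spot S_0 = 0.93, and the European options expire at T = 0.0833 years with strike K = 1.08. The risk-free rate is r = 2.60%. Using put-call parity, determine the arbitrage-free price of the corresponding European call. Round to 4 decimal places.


Answer: Call price = 0.0018

Derivation:
Put-call parity: C - P = S_0 * exp(-qT) - K * exp(-rT).
S_0 * exp(-qT) = 0.9300 * 0.99908412 = 0.92914823
K * exp(-rT) = 1.0800 * 0.99783654 = 1.07766347
C = P + S*exp(-qT) - K*exp(-rT)
C = 0.1503 + 0.92914823 - 1.07766347 = 0.0018


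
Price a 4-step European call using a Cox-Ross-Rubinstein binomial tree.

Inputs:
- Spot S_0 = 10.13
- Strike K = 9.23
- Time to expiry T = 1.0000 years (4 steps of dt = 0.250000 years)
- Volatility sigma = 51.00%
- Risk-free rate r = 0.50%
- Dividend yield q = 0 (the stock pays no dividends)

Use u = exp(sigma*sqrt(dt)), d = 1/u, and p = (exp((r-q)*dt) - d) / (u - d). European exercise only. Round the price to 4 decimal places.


dt = T/N = 0.250000
u = exp(sigma*sqrt(dt)) = 1.290462; d = 1/u = 0.774916
p = (exp((r-q)*dt) - d) / (u - d) = 0.439019
Discount per step: exp(-r*dt) = 0.998751
Stock lattice S(k, i) with i counting down-moves:
  k=0: S(0,0) = 10.1300
  k=1: S(1,0) = 13.0724; S(1,1) = 7.8499
  k=2: S(2,0) = 16.8694; S(2,1) = 10.1300; S(2,2) = 6.0830
  k=3: S(3,0) = 21.7693; S(3,1) = 13.0724; S(3,2) = 7.8499; S(3,3) = 4.7138
  k=4: S(4,0) = 28.0925; S(4,1) = 16.8694; S(4,2) = 10.1300; S(4,3) = 6.0830; S(4,4) = 3.6528
Terminal payoffs V(N, i) = max(S_T - K, 0):
  V(4,0) = 18.862463; V(4,1) = 7.639400; V(4,2) = 0.900000; V(4,3) = 0.000000; V(4,4) = 0.000000
Backward induction: V(k, i) = exp(-r*dt) * [p * V(k+1, i) + (1-p) * V(k+1, i+1)].
  V(3,0) = exp(-r*dt) * [p*18.862463 + (1-p)*7.639400] = 12.550843
  V(3,1) = exp(-r*dt) * [p*7.639400 + (1-p)*0.900000] = 3.853907
  V(3,2) = exp(-r*dt) * [p*0.900000 + (1-p)*0.000000] = 0.394624
  V(3,3) = exp(-r*dt) * [p*0.000000 + (1-p)*0.000000] = 0.000000
  V(2,0) = exp(-r*dt) * [p*12.550843 + (1-p)*3.853907] = 7.662446
  V(2,1) = exp(-r*dt) * [p*3.853907 + (1-p)*0.394624] = 1.910926
  V(2,2) = exp(-r*dt) * [p*0.394624 + (1-p)*0.000000] = 0.173031
  V(1,0) = exp(-r*dt) * [p*7.662446 + (1-p)*1.910926] = 4.430413
  V(1,1) = exp(-r*dt) * [p*1.910926 + (1-p)*0.173031] = 0.934831
  V(0,0) = exp(-r*dt) * [p*4.430413 + (1-p)*0.934831] = 2.466374

Answer: Price = V(0,0) = 2.4664


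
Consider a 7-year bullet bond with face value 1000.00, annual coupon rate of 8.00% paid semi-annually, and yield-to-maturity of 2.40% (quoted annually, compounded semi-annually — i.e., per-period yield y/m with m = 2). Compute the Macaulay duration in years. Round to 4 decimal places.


Answer: Macaulay duration = 5.7373 years

Derivation:
Coupon per period c = face * coupon_rate / m = 40.000000
Periods per year m = 2; per-period yield y/m = 0.012000
Number of cashflows N = 14
Cashflows (t years, CF_t, discount factor 1/(1+y/m)^(m*t), PV):
  t = 0.5000: CF_t = 40.000000, DF = 0.988142, PV = 39.525692
  t = 1.0000: CF_t = 40.000000, DF = 0.976425, PV = 39.057008
  t = 1.5000: CF_t = 40.000000, DF = 0.964847, PV = 38.593881
  t = 2.0000: CF_t = 40.000000, DF = 0.953406, PV = 38.136246
  t = 2.5000: CF_t = 40.000000, DF = 0.942101, PV = 37.684038
  t = 3.0000: CF_t = 40.000000, DF = 0.930930, PV = 37.237191
  t = 3.5000: CF_t = 40.000000, DF = 0.919891, PV = 36.795644
  t = 4.0000: CF_t = 40.000000, DF = 0.908983, PV = 36.359332
  t = 4.5000: CF_t = 40.000000, DF = 0.898205, PV = 35.928193
  t = 5.0000: CF_t = 40.000000, DF = 0.887554, PV = 35.502167
  t = 5.5000: CF_t = 40.000000, DF = 0.877030, PV = 35.081193
  t = 6.0000: CF_t = 40.000000, DF = 0.866630, PV = 34.665210
  t = 6.5000: CF_t = 40.000000, DF = 0.856354, PV = 34.254161
  t = 7.0000: CF_t = 1040.000000, DF = 0.846200, PV = 880.047603
Price P = sum_t PV_t = 1358.867558
Macaulay numerator sum_t t * PV_t:
  t * PV_t at t = 0.5000: 19.762846
  t * PV_t at t = 1.0000: 39.057008
  t * PV_t at t = 1.5000: 57.890822
  t * PV_t at t = 2.0000: 76.272492
  t * PV_t at t = 2.5000: 94.210094
  t * PV_t at t = 3.0000: 111.711574
  t * PV_t at t = 3.5000: 128.784753
  t * PV_t at t = 4.0000: 145.437327
  t * PV_t at t = 4.5000: 161.676870
  t * PV_t at t = 5.0000: 177.510837
  t * PV_t at t = 5.5000: 192.946561
  t * PV_t at t = 6.0000: 207.991263
  t * PV_t at t = 6.5000: 222.652043
  t * PV_t at t = 7.0000: 6160.333219
Macaulay duration D = (sum_t t * PV_t) / P = 7796.237708 / 1358.867558 = 5.737305
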